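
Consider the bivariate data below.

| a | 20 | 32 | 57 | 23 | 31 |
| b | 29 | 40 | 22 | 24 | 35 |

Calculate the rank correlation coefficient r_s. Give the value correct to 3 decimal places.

Rank a: 1, 4, 5, 2, 3
Rank b: 3, 5, 1, 2, 4
d = rank(a) − rank(b): -2, -1, 4, 0, -1; Σd² = 22
ρ = 1 − 6Σd² / [n(n²−1)] = 1 − 6×22 / (5×24) = 1 − 132/120 ≈ -0.100

-0.100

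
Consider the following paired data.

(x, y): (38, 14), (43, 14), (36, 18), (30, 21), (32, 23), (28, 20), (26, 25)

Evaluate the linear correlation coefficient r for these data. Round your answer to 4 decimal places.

-0.8871

n = 7, Σx = 233, Σy = 135, Σx² = 7973, Σy² = 2711, Σxy = 4358
nΣxy − ΣxΣy = 30506 − 31455 = -949
nΣx² − (Σx)² = 55811 − 54289 = 1522; nΣy² − (Σy)² = 18977 − 18225 = 752
r = -949 / √(1522 × 752) = -949 / 1069.8336 ≈ -0.8871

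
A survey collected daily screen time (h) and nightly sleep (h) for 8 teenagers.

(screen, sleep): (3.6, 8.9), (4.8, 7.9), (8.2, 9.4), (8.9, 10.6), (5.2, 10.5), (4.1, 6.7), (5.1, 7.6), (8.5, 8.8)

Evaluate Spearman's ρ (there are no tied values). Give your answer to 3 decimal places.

Rank screen: 1, 3, 6, 8, 5, 2, 4, 7
Rank sleep: 5, 3, 6, 8, 7, 1, 2, 4
d = rank(screen) − rank(sleep): -4, 0, 0, 0, -2, 1, 2, 3; Σd² = 34
ρ = 1 − 6Σd² / [n(n²−1)] = 1 − 6×34 / (8×63) = 1 − 204/504 ≈ 0.595

0.595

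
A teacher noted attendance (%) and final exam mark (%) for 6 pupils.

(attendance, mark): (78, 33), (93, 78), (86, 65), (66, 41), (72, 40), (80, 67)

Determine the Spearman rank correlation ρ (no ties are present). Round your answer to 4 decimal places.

0.7143

Rank attendance: 3, 6, 5, 1, 2, 4
Rank mark: 1, 6, 4, 3, 2, 5
d = rank(attendance) − rank(mark): 2, 0, 1, -2, 0, -1; Σd² = 10
ρ = 1 − 6Σd² / [n(n²−1)] = 1 − 6×10 / (6×35) = 1 − 60/210 ≈ 0.7143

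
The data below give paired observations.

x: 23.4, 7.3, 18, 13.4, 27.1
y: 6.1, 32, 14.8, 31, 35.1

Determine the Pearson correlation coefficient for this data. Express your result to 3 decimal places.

n = 5, Σx = 89.2, Σy = 119, Σx² = 1838.82, Σy² = 3473.26, Σxy = 2009.35
nΣxy − ΣxΣy = 10046.75 − 10614.8 = -568.05
nΣx² − (Σx)² = 9194.1 − 7956.64 = 1237.46; nΣy² − (Σy)² = 17366.3 − 14161 = 3205.3
r = -568.05 / √(1237.46 × 3205.3) = -568.05 / 1991.5900 ≈ -0.285

-0.285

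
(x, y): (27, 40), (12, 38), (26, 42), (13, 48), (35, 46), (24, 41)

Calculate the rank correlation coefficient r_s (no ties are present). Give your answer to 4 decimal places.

0.2571

Rank x: 5, 1, 4, 2, 6, 3
Rank y: 2, 1, 4, 6, 5, 3
d = rank(x) − rank(y): 3, 0, 0, -4, 1, 0; Σd² = 26
ρ = 1 − 6Σd² / [n(n²−1)] = 1 − 6×26 / (6×35) = 1 − 156/210 ≈ 0.2571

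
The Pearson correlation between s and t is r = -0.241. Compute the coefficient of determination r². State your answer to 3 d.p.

r² = (-0.241)² = 0.058

0.058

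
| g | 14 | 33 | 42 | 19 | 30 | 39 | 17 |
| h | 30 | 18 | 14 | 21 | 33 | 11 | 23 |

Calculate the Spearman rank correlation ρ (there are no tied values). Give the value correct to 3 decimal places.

Rank g: 1, 5, 7, 3, 4, 6, 2
Rank h: 6, 3, 2, 4, 7, 1, 5
d = rank(g) − rank(h): -5, 2, 5, -1, -3, 5, -3; Σd² = 98
ρ = 1 − 6Σd² / [n(n²−1)] = 1 − 6×98 / (7×48) = 1 − 588/336 ≈ -0.750

-0.750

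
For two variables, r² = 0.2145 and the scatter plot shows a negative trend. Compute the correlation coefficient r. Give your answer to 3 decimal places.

-0.463

|r| = √0.2145 = 0.463
The association is negative, so r = −0.463.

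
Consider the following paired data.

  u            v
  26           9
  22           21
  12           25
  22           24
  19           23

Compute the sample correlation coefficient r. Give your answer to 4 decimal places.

-0.7283

n = 5, Σu = 101, Σv = 102, Σu² = 2149, Σv² = 2252, Σuv = 1961
nΣuv − ΣuΣv = 9805 − 10302 = -497
nΣu² − (Σu)² = 10745 − 10201 = 544; nΣv² − (Σv)² = 11260 − 10404 = 856
r = -497 / √(544 × 856) = -497 / 682.3958 ≈ -0.7283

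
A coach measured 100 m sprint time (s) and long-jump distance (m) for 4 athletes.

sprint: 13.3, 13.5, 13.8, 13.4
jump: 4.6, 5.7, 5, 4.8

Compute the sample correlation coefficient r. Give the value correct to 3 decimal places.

n = 4, Σx = 54, Σy = 20.1, Σx² = 729.14, Σy² = 101.69, Σxy = 271.45
nΣxy − ΣxΣy = 1085.8 − 1085.4 = 0.4
nΣx² − (Σx)² = 2916.56 − 2916 = 0.56; nΣy² − (Σy)² = 406.76 − 404.01 = 2.75
r = 0.4 / √(0.56 × 2.75) = 0.4 / 1.2410 ≈ 0.322

0.322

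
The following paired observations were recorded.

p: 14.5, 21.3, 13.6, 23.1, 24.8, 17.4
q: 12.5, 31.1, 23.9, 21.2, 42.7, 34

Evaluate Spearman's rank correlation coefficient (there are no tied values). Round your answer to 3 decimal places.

Rank p: 2, 4, 1, 5, 6, 3
Rank q: 1, 4, 3, 2, 6, 5
d = rank(p) − rank(q): 1, 0, -2, 3, 0, -2; Σd² = 18
ρ = 1 − 6Σd² / [n(n²−1)] = 1 − 6×18 / (6×35) = 1 − 108/210 ≈ 0.486

0.486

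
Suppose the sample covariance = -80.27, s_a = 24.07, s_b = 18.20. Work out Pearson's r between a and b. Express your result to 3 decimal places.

-0.183

r = Cov(a,b) / (s_a · s_b) = -80.27 / (24.07 × 18.20)
  = -80.27 / 438.0740 ≈ -0.183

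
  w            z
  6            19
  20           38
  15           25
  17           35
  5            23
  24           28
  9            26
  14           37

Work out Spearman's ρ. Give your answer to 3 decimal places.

Rank w: 2, 7, 5, 6, 1, 8, 3, 4
Rank z: 1, 8, 3, 6, 2, 5, 4, 7
d = rank(w) − rank(z): 1, -1, 2, 0, -1, 3, -1, -3; Σd² = 26
ρ = 1 − 6Σd² / [n(n²−1)] = 1 − 6×26 / (8×63) = 1 − 156/504 ≈ 0.690

0.690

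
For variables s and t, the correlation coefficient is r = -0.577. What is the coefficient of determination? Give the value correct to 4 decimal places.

r² = (-0.577)² = 0.3329

0.3329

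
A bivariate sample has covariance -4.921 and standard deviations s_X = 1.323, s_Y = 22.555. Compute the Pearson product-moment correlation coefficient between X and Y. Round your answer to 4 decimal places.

r = Cov(X,Y) / (s_X · s_Y) = -4.921 / (1.323 × 22.555)
  = -4.921 / 29.8403 ≈ -0.1649

-0.1649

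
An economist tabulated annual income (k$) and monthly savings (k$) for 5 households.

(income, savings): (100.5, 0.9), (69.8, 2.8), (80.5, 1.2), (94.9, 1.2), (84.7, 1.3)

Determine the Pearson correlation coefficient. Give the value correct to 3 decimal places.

-0.839

n = 5, Σx = 430.4, Σy = 7.4, Σx² = 37632.64, Σy² = 13.22, Σxy = 606.48
nΣxy − ΣxΣy = 3032.4 − 3184.96 = -152.56
nΣx² − (Σx)² = 188163.2 − 185244.16 = 2919.04; nΣy² − (Σy)² = 66.1 − 54.76 = 11.34
r = -152.56 / √(2919.04 × 11.34) = -152.56 / 181.9393 ≈ -0.839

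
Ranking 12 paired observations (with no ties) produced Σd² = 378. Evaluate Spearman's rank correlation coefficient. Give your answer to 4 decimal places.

-0.3217

ρ = 1 − 6Σd² / [n(n²−1)] = 1 − 6×378 / (12×143)
  = 1 − 2268/1716 = 1 − 1.32168 ≈ -0.3217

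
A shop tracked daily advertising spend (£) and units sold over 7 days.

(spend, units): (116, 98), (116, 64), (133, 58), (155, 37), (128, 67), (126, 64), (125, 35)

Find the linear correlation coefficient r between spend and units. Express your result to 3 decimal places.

n = 7, Σx = 899, Σy = 423, Σx² = 116511, Σy² = 28243, Σxy = 53256
nΣxy − ΣxΣy = 372792 − 380277 = -7485
nΣx² − (Σx)² = 815577 − 808201 = 7376; nΣy² − (Σy)² = 197701 − 178929 = 18772
r = -7485 / √(7376 × 18772) = -7485 / 11766.9993 ≈ -0.636

-0.636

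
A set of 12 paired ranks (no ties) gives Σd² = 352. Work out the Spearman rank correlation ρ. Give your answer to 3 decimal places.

ρ = 1 − 6Σd² / [n(n²−1)] = 1 − 6×352 / (12×143)
  = 1 − 2112/1716 = 1 − 1.2308 ≈ -0.231

-0.231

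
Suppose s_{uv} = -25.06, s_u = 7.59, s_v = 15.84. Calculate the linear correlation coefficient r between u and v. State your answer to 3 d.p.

r = Cov(u,v) / (s_u · s_v) = -25.06 / (7.59 × 15.84)
  = -25.06 / 120.2256 ≈ -0.208

-0.208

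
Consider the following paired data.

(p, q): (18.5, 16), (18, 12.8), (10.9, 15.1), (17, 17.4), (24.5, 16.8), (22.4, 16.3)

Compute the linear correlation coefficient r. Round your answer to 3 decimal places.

0.322

n = 6, Σp = 111.3, Σq = 94.4, Σp² = 2176.07, Σq² = 1498.54, Σpq = 1763.51
nΣpq − ΣpΣq = 10581.06 − 10506.72 = 74.34
nΣp² − (Σp)² = 13056.42 − 12387.69 = 668.73; nΣq² − (Σq)² = 8991.24 − 8911.36 = 79.88
r = 74.34 / √(668.73 × 79.88) = 74.34 / 231.1237 ≈ 0.322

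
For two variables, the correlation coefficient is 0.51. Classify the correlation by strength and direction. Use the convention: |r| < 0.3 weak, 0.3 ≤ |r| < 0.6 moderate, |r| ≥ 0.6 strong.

r = 0.51 > 0 so the relationship is positive.
|r| = 0.51, which falls in the moderate range.

moderate positive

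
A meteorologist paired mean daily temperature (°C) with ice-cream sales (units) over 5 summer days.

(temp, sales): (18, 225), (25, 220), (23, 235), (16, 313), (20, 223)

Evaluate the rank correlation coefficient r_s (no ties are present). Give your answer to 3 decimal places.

Rank temp: 2, 5, 4, 1, 3
Rank sales: 3, 1, 4, 5, 2
d = rank(temp) − rank(sales): -1, 4, 0, -4, 1; Σd² = 34
ρ = 1 − 6Σd² / [n(n²−1)] = 1 − 6×34 / (5×24) = 1 − 204/120 ≈ -0.700

-0.700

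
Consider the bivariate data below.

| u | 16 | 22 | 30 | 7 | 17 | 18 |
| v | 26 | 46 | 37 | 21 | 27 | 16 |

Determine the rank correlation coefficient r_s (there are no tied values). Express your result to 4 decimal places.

Rank u: 2, 5, 6, 1, 3, 4
Rank v: 3, 6, 5, 2, 4, 1
d = rank(u) − rank(v): -1, -1, 1, -1, -1, 3; Σd² = 14
ρ = 1 − 6Σd² / [n(n²−1)] = 1 − 6×14 / (6×35) = 1 − 84/210 ≈ 0.6000

0.6000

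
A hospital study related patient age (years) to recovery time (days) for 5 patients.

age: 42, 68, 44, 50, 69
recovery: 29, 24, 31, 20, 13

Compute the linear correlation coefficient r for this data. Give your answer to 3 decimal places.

n = 5, Σx = 273, Σy = 117, Σx² = 15585, Σy² = 2947, Σxy = 6111
nΣxy − ΣxΣy = 30555 − 31941 = -1386
nΣx² − (Σx)² = 77925 − 74529 = 3396; nΣy² − (Σy)² = 14735 − 13689 = 1046
r = -1386 / √(3396 × 1046) = -1386 / 1884.7323 ≈ -0.735

-0.735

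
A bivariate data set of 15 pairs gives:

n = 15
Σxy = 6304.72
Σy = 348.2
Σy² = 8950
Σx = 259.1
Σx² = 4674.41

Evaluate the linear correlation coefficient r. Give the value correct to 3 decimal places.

0.699

r = (nΣxy − ΣxΣy) / √[(nΣx² − (Σx)²)(nΣy² − (Σy)²)]
Numerator: 15×6304.72 − 259.1×348.2 = 4352.18
Denominator: √[(70116.15 − 67132.81)(134250 − 121243.24)] = √[2983.34 × 13006.76] = 6229.2526
r = 4352.18 / 6229.2526 ≈ 0.699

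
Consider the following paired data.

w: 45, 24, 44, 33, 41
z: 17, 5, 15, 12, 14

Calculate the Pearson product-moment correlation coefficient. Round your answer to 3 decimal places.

0.972

n = 5, Σw = 187, Σz = 63, Σw² = 7307, Σz² = 879, Σwz = 2515
nΣwz − ΣwΣz = 12575 − 11781 = 794
nΣw² − (Σw)² = 36535 − 34969 = 1566; nΣz² − (Σz)² = 4395 − 3969 = 426
r = 794 / √(1566 × 426) = 794 / 816.7717 ≈ 0.972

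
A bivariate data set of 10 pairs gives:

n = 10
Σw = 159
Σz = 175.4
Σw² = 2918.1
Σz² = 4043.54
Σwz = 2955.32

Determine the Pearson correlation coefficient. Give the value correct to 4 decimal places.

0.2711

r = (nΣwz − ΣwΣz) / √[(nΣw² − (Σw)²)(nΣz² − (Σz)²)]
Numerator: 10×2955.32 − 159×175.4 = 1664.6
Denominator: √[(29181 − 25281)(40435.4 − 30765.16)] = √[3900 × 9670.24] = 6141.1673
r = 1664.6 / 6141.1673 ≈ 0.2711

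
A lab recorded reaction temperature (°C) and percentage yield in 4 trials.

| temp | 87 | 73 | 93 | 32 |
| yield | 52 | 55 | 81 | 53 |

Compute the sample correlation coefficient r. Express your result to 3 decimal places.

0.521

n = 4, Σx = 285, Σy = 241, Σx² = 22571, Σy² = 15099, Σxy = 17768
nΣxy − ΣxΣy = 71072 − 68685 = 2387
nΣx² − (Σx)² = 90284 − 81225 = 9059; nΣy² − (Σy)² = 60396 − 58081 = 2315
r = 2387 / √(9059 × 2315) = 2387 / 4579.4743 ≈ 0.521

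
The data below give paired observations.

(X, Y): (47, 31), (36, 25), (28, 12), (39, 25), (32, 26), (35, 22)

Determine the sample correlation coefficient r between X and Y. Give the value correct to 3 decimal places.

0.827

n = 6, ΣX = 217, ΣY = 141, ΣX² = 8059, ΣY² = 3515, ΣXY = 5270
nΣXY − ΣXΣY = 31620 − 30597 = 1023
nΣX² − (ΣX)² = 48354 − 47089 = 1265; nΣY² − (ΣY)² = 21090 − 19881 = 1209
r = 1023 / √(1265 × 1209) = 1023 / 1236.6831 ≈ 0.827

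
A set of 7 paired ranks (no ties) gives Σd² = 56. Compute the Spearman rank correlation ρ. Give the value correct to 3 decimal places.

0.000

ρ = 1 − 6Σd² / [n(n²−1)] = 1 − 6×56 / (7×48)
  = 1 − 336/336 = 1 − 1.0000 ≈ 0.000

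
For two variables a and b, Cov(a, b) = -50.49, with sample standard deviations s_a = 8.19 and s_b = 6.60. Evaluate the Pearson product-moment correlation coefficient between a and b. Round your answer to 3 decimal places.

-0.934

r = Cov(a,b) / (s_a · s_b) = -50.49 / (8.19 × 6.60)
  = -50.49 / 54.0540 ≈ -0.934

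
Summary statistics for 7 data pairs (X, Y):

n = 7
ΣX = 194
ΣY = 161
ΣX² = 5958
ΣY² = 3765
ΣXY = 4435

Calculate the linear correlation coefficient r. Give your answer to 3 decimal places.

-0.142

r = (nΣXY − ΣXΣY) / √[(nΣX² − (ΣX)²)(nΣY² − (ΣY)²)]
Numerator: 7×4435 − 194×161 = -189
Denominator: √[(41706 − 37636)(26355 − 25921)] = √[4070 × 434] = 1329.0523
r = -189 / 1329.0523 ≈ -0.142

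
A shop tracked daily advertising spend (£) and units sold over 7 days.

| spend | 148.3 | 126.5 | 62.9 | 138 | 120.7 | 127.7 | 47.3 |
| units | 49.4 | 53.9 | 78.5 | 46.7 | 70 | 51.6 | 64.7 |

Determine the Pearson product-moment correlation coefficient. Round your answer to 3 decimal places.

n = 7, Σx = 771.4, Σy = 414.8, Σx² = 94108.62, Σy² = 25437.36, Σxy = 43625.25
nΣxy − ΣxΣy = 305376.75 − 319976.72 = -14599.97
nΣx² − (Σx)² = 658760.34 − 595057.96 = 63702.38; nΣy² − (Σy)² = 178061.52 − 172059.04 = 6002.48
r = -14599.97 / √(63702.38 × 6002.48) = -14599.97 / 19554.3413 ≈ -0.747

-0.747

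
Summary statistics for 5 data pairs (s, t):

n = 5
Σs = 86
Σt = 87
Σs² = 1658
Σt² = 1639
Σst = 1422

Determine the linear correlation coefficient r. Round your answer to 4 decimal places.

r = (nΣst − ΣsΣt) / √[(nΣs² − (Σs)²)(nΣt² − (Σt)²)]
Numerator: 5×1422 − 86×87 = -372
Denominator: √[(8290 − 7396)(8195 − 7569)] = √[894 × 626] = 748.0936
r = -372 / 748.0936 ≈ -0.4973

-0.4973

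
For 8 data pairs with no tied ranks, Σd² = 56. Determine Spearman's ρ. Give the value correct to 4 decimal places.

ρ = 1 − 6Σd² / [n(n²−1)] = 1 − 6×56 / (8×63)
  = 1 − 336/504 = 1 − 0.66667 ≈ 0.3333

0.3333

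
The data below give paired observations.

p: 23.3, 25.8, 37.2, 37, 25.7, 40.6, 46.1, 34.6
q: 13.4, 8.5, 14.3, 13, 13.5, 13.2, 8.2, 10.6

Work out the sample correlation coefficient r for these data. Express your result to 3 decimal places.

-0.202

n = 8, Σp = 270.3, Σq = 94.7, Σp² = 9592.59, Σq² = 1161.39, Σpq = 3172.13
nΣpq − ΣpΣq = 25377.04 − 25597.41 = -220.37
nΣp² − (Σp)² = 76740.72 − 73062.09 = 3678.63; nΣq² − (Σq)² = 9291.12 − 8968.09 = 323.03
r = -220.37 / √(3678.63 × 323.03) = -220.37 / 1090.0953 ≈ -0.202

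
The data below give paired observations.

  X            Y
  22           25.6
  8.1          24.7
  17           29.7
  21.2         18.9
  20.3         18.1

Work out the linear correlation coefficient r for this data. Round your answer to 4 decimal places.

-0.3332

n = 5, ΣX = 88.6, ΣY = 117, ΣX² = 1700.14, ΣY² = 2832.36, ΣXY = 2036.28
nΣXY − ΣXΣY = 10181.4 − 10366.2 = -184.8
nΣX² − (ΣX)² = 8500.7 − 7849.96 = 650.74; nΣY² − (ΣY)² = 14161.8 − 13689 = 472.8
r = -184.8 / √(650.74 × 472.8) = -184.8 / 554.6800 ≈ -0.3332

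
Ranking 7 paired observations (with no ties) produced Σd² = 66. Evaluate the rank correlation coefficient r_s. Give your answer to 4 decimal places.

ρ = 1 − 6Σd² / [n(n²−1)] = 1 − 6×66 / (7×48)
  = 1 − 396/336 = 1 − 1.17857 ≈ -0.1786

-0.1786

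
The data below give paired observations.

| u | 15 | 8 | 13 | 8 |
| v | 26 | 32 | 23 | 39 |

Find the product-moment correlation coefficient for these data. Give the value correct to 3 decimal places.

n = 4, Σu = 44, Σv = 120, Σu² = 522, Σv² = 3750, Σuv = 1257
nΣuv − ΣuΣv = 5028 − 5280 = -252
nΣu² − (Σu)² = 2088 − 1936 = 152; nΣv² − (Σv)² = 15000 − 14400 = 600
r = -252 / √(152 × 600) = -252 / 301.9934 ≈ -0.834

-0.834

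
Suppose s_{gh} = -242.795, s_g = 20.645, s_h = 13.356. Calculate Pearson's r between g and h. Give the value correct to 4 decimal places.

r = Cov(g,h) / (s_g · s_h) = -242.795 / (20.645 × 13.356)
  = -242.795 / 275.7346 ≈ -0.8805

-0.8805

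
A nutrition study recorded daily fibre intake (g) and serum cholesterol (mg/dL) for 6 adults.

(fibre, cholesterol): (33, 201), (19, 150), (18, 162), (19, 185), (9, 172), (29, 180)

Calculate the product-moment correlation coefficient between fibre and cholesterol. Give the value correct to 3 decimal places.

0.594

n = 6, Σx = 127, Σy = 1050, Σx² = 3057, Σy² = 185354, Σxy = 22682
nΣxy − ΣxΣy = 136092 − 133350 = 2742
nΣx² − (Σx)² = 18342 − 16129 = 2213; nΣy² − (Σy)² = 1112124 − 1102500 = 9624
r = 2742 / √(2213 × 9624) = 2742 / 4614.9661 ≈ 0.594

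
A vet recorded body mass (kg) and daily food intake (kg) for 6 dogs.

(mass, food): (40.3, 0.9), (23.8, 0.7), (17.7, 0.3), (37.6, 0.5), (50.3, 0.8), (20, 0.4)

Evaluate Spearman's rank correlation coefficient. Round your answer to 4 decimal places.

Rank mass: 5, 3, 1, 4, 6, 2
Rank food: 6, 4, 1, 3, 5, 2
d = rank(mass) − rank(food): -1, -1, 0, 1, 1, 0; Σd² = 4
ρ = 1 − 6Σd² / [n(n²−1)] = 1 − 6×4 / (6×35) = 1 − 24/210 ≈ 0.8857

0.8857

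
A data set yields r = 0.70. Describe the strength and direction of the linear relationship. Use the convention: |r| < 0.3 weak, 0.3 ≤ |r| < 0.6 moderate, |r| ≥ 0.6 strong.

strong positive

r = 0.70 > 0 so the relationship is positive.
|r| = 0.70, which falls in the strong range.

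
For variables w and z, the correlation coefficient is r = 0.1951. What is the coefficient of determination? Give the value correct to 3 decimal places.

r² = (0.1951)² = 0.038

0.038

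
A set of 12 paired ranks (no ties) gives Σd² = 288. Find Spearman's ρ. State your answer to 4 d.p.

-0.0070

ρ = 1 − 6Σd² / [n(n²−1)] = 1 − 6×288 / (12×143)
  = 1 − 1728/1716 = 1 − 1.00699 ≈ -0.0070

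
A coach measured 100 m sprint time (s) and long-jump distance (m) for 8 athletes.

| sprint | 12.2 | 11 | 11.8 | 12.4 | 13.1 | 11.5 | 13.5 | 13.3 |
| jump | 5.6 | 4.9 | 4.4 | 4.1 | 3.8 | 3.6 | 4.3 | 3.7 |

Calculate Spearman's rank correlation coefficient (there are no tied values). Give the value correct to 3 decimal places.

Rank sprint: 4, 1, 3, 5, 6, 2, 8, 7
Rank jump: 8, 7, 6, 4, 3, 1, 5, 2
d = rank(sprint) − rank(jump): -4, -6, -3, 1, 3, 1, 3, 5; Σd² = 106
ρ = 1 − 6Σd² / [n(n²−1)] = 1 − 6×106 / (8×63) = 1 − 636/504 ≈ -0.262

-0.262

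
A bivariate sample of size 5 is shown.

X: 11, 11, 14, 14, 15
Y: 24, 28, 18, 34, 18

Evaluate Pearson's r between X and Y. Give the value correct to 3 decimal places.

-0.313

n = 5, ΣX = 65, ΣY = 122, ΣX² = 859, ΣY² = 3164, ΣXY = 1570
nΣXY − ΣXΣY = 7850 − 7930 = -80
nΣX² − (ΣX)² = 4295 − 4225 = 70; nΣY² − (ΣY)² = 15820 − 14884 = 936
r = -80 / √(70 × 936) = -80 / 255.9687 ≈ -0.313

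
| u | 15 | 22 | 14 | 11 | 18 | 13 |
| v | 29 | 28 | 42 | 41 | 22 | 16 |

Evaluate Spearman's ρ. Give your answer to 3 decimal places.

Rank u: 4, 6, 3, 1, 5, 2
Rank v: 4, 3, 6, 5, 2, 1
d = rank(u) − rank(v): 0, 3, -3, -4, 3, 1; Σd² = 44
ρ = 1 − 6Σd² / [n(n²−1)] = 1 − 6×44 / (6×35) = 1 − 264/210 ≈ -0.257

-0.257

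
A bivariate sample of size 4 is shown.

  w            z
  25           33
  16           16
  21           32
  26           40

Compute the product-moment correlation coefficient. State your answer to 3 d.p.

n = 4, Σw = 88, Σz = 121, Σw² = 1998, Σz² = 3969, Σwz = 2793
nΣwz − ΣwΣz = 11172 − 10648 = 524
nΣw² − (Σw)² = 7992 − 7744 = 248; nΣz² − (Σz)² = 15876 − 14641 = 1235
r = 524 / √(248 × 1235) = 524 / 553.4257 ≈ 0.947

0.947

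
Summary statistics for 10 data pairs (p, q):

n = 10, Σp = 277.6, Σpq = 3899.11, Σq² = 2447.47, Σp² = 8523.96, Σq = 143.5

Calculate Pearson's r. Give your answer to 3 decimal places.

r = (nΣpq − ΣpΣq) / √[(nΣp² − (Σp)²)(nΣq² − (Σq)²)]
Numerator: 10×3899.11 − 277.6×143.5 = -844.5
Denominator: √[(85239.6 − 77061.76)(24474.7 − 20592.25)] = √[8177.84 × 3882.45] = 5634.7187
r = -844.5 / 5634.7187 ≈ -0.150

-0.150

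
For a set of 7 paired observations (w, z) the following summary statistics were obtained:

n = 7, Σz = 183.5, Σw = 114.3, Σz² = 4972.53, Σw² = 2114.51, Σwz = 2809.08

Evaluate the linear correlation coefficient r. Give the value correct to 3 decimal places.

-0.933

r = (nΣwz − ΣwΣz) / √[(nΣw² − (Σw)²)(nΣz² − (Σz)²)]
Numerator: 7×2809.08 − 114.3×183.5 = -1310.49
Denominator: √[(14801.57 − 13064.49)(34807.71 − 33672.25)] = √[1737.08 × 1135.46] = 1404.4162
r = -1310.49 / 1404.4162 ≈ -0.933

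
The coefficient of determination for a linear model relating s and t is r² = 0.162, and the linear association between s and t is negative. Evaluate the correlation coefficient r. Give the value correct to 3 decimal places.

-0.402

|r| = √0.162 = 0.402
The association is negative, so r = −0.402.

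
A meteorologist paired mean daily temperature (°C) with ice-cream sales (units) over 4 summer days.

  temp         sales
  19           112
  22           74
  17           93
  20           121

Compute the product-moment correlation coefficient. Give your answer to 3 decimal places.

-0.330

n = 4, Σx = 78, Σy = 400, Σx² = 1534, Σy² = 41310, Σxy = 7757
nΣxy − ΣxΣy = 31028 − 31200 = -172
nΣx² − (Σx)² = 6136 − 6084 = 52; nΣy² − (Σy)² = 165240 − 160000 = 5240
r = -172 / √(52 × 5240) = -172 / 521.9962 ≈ -0.330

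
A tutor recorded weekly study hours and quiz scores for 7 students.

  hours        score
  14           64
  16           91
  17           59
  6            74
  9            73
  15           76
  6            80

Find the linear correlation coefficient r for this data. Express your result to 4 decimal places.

n = 7, Σx = 83, Σy = 517, Σx² = 1119, Σy² = 38839, Σxy = 6076
nΣxy − ΣxΣy = 42532 − 42911 = -379
nΣx² − (Σx)² = 7833 − 6889 = 944; nΣy² − (Σy)² = 271873 − 267289 = 4584
r = -379 / √(944 × 4584) = -379 / 2080.2154 ≈ -0.1822

-0.1822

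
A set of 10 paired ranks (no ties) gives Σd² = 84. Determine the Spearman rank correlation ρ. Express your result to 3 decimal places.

0.491

ρ = 1 − 6Σd² / [n(n²−1)] = 1 − 6×84 / (10×99)
  = 1 − 504/990 = 1 − 0.5091 ≈ 0.491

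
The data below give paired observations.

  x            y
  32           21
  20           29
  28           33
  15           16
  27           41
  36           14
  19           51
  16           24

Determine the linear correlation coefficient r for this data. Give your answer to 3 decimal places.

-0.211

n = 8, Σx = 193, Σy = 229, Σx² = 5075, Σy² = 7681, Σxy = 5380
nΣxy − ΣxΣy = 43040 − 44197 = -1157
nΣx² − (Σx)² = 40600 − 37249 = 3351; nΣy² − (Σy)² = 61448 − 52441 = 9007
r = -1157 / √(3351 × 9007) = -1157 / 5493.8563 ≈ -0.211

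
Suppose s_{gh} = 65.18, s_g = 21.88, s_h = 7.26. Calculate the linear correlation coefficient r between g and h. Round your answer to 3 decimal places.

0.410

r = Cov(g,h) / (s_g · s_h) = 65.18 / (21.88 × 7.26)
  = 65.18 / 158.8488 ≈ 0.410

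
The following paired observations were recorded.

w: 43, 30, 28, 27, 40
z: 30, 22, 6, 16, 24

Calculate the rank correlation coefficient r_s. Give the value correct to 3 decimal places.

Rank w: 5, 3, 2, 1, 4
Rank z: 5, 3, 1, 2, 4
d = rank(w) − rank(z): 0, 0, 1, -1, 0; Σd² = 2
ρ = 1 − 6Σd² / [n(n²−1)] = 1 − 6×2 / (5×24) = 1 − 12/120 ≈ 0.900

0.900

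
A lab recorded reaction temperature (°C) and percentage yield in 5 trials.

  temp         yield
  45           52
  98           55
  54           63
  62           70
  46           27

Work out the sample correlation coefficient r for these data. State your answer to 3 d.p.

n = 5, Σx = 305, Σy = 267, Σx² = 20505, Σy² = 15327, Σxy = 16714
nΣxy − ΣxΣy = 83570 − 81435 = 2135
nΣx² − (Σx)² = 102525 − 93025 = 9500; nΣy² − (Σy)² = 76635 − 71289 = 5346
r = 2135 / √(9500 × 5346) = 2135 / 7126.4998 ≈ 0.300

0.300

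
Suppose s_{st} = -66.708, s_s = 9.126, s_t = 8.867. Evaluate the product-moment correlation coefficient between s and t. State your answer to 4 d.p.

r = Cov(s,t) / (s_s · s_t) = -66.708 / (9.126 × 8.867)
  = -66.708 / 80.9202 ≈ -0.8244

-0.8244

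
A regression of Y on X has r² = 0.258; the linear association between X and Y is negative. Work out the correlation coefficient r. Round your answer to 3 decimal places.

-0.508

|r| = √0.258 = 0.508
The association is negative, so r = −0.508.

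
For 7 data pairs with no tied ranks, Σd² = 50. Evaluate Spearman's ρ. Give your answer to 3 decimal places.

0.107

ρ = 1 − 6Σd² / [n(n²−1)] = 1 − 6×50 / (7×48)
  = 1 − 300/336 = 1 − 0.8929 ≈ 0.107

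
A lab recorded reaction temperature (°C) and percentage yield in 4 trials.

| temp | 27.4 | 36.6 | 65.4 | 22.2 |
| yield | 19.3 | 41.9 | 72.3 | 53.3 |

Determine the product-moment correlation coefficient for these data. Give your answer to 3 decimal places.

n = 4, Σx = 151.6, Σy = 186.8, Σx² = 6860.32, Σy² = 10196.28, Σxy = 7974.04
nΣxy − ΣxΣy = 31896.16 − 28318.88 = 3577.28
nΣx² − (Σx)² = 27441.28 − 22982.56 = 4458.72; nΣy² − (Σy)² = 40785.12 − 34894.24 = 5890.88
r = 3577.28 / √(4458.72 × 5890.88) = 3577.28 / 5125.0156 ≈ 0.698

0.698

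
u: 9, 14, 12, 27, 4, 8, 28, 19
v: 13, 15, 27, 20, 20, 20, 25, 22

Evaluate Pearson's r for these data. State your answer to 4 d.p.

0.3437

n = 8, Σu = 121, Σv = 162, Σu² = 2375, Σv² = 3432, Σuv = 2549
nΣuv − ΣuΣv = 20392 − 19602 = 790
nΣu² − (Σu)² = 19000 − 14641 = 4359; nΣv² − (Σv)² = 27456 − 26244 = 1212
r = 790 / √(4359 × 1212) = 790 / 2298.5013 ≈ 0.3437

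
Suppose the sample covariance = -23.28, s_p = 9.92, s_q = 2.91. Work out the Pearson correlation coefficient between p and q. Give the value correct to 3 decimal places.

-0.806

r = Cov(p,q) / (s_p · s_q) = -23.28 / (9.92 × 2.91)
  = -23.28 / 28.8672 ≈ -0.806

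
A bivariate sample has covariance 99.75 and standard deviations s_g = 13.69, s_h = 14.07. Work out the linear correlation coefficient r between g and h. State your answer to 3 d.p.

0.518

r = Cov(g,h) / (s_g · s_h) = 99.75 / (13.69 × 14.07)
  = 99.75 / 192.6183 ≈ 0.518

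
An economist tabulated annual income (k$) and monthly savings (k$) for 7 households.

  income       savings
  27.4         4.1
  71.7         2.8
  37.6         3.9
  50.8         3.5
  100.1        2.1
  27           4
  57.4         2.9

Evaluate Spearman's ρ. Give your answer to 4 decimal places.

-0.9643

Rank income: 2, 6, 3, 4, 7, 1, 5
Rank savings: 7, 2, 5, 4, 1, 6, 3
d = rank(income) − rank(savings): -5, 4, -2, 0, 6, -5, 2; Σd² = 110
ρ = 1 − 6Σd² / [n(n²−1)] = 1 − 6×110 / (7×48) = 1 − 660/336 ≈ -0.9643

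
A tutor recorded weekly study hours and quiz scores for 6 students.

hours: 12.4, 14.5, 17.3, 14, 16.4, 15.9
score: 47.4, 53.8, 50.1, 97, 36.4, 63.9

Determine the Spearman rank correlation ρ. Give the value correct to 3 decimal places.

Rank hours: 1, 3, 6, 2, 5, 4
Rank score: 2, 4, 3, 6, 1, 5
d = rank(hours) − rank(score): -1, -1, 3, -4, 4, -1; Σd² = 44
ρ = 1 − 6Σd² / [n(n²−1)] = 1 − 6×44 / (6×35) = 1 − 264/210 ≈ -0.257

-0.257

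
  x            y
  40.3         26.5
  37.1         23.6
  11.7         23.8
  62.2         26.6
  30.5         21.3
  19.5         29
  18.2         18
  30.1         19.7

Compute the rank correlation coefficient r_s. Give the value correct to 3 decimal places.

Rank x: 7, 6, 1, 8, 5, 3, 2, 4
Rank y: 6, 4, 5, 7, 3, 8, 1, 2
d = rank(x) − rank(y): 1, 2, -4, 1, 2, -5, 1, 2; Σd² = 56
ρ = 1 − 6Σd² / [n(n²−1)] = 1 − 6×56 / (8×63) = 1 − 336/504 ≈ 0.333

0.333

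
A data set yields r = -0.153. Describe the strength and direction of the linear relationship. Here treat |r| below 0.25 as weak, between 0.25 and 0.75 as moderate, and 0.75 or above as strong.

weak negative

r = -0.153 < 0 so the relationship is negative.
|r| = 0.153, which falls in the weak range.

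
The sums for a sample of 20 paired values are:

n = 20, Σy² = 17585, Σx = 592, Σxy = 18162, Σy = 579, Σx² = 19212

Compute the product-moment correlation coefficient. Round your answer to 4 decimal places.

r = (nΣxy − ΣxΣy) / √[(nΣx² − (Σx)²)(nΣy² − (Σy)²)]
Numerator: 20×18162 − 592×579 = 20472
Denominator: √[(384240 − 350464)(351700 − 335241)] = √[33776 × 16459] = 23577.9385
r = 20472 / 23577.9385 ≈ 0.8683

0.8683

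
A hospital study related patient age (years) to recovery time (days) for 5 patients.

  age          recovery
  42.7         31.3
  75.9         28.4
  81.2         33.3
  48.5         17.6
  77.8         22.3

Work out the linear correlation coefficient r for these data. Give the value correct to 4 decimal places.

0.2474

n = 5, Σx = 326.1, Σy = 132.9, Σx² = 22582.63, Σy² = 3702.19, Σxy = 8784.57
nΣxy − ΣxΣy = 43922.85 − 43338.69 = 584.16
nΣx² − (Σx)² = 112913.15 − 106341.21 = 6571.94; nΣy² − (Σy)² = 18510.95 − 17662.41 = 848.54
r = 584.16 / √(6571.94 × 848.54) = 584.16 / 2361.4728 ≈ 0.2474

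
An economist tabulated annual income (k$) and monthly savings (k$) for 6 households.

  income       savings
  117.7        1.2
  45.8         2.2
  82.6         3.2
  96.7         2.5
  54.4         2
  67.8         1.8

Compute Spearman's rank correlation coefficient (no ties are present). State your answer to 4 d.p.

-0.1429

Rank income: 6, 1, 4, 5, 2, 3
Rank savings: 1, 4, 6, 5, 3, 2
d = rank(income) − rank(savings): 5, -3, -2, 0, -1, 1; Σd² = 40
ρ = 1 − 6Σd² / [n(n²−1)] = 1 − 6×40 / (6×35) = 1 − 240/210 ≈ -0.1429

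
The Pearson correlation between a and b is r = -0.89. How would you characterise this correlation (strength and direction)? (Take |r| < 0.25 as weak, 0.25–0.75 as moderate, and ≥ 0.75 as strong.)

r = -0.89 < 0 so the relationship is negative.
|r| = 0.89, which falls in the strong range.

strong negative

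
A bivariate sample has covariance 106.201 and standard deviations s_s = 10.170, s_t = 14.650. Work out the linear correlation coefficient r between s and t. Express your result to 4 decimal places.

r = Cov(s,t) / (s_s · s_t) = 106.201 / (10.170 × 14.650)
  = 106.201 / 148.9905 ≈ 0.7128

0.7128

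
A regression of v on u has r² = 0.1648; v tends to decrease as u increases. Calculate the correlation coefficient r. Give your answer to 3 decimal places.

|r| = √0.1648 = 0.406
The association is negative, so r = −0.406.

-0.406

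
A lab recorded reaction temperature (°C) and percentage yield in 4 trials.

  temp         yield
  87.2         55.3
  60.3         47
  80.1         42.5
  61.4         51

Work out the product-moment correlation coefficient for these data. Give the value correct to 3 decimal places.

n = 4, Σx = 289, Σy = 195.8, Σx² = 21425.9, Σy² = 9674.34, Σxy = 14191.91
nΣxy − ΣxΣy = 56767.64 − 56586.2 = 181.44
nΣx² − (Σx)² = 85703.6 − 83521 = 2182.6; nΣy² − (Σy)² = 38697.36 − 38337.64 = 359.72
r = 181.44 / √(2182.6 × 359.72) = 181.44 / 886.0727 ≈ 0.205

0.205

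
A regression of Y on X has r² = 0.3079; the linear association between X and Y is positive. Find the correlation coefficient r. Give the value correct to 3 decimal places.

|r| = √0.3079 = 0.555
The association is positive, so r = 0.555.

0.555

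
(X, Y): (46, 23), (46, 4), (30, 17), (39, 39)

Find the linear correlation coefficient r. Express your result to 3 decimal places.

n = 4, ΣX = 161, ΣY = 83, ΣX² = 6653, ΣY² = 2355, ΣXY = 3273
nΣXY − ΣXΣY = 13092 − 13363 = -271
nΣX² − (ΣX)² = 26612 − 25921 = 691; nΣY² − (ΣY)² = 9420 − 6889 = 2531
r = -271 / √(691 × 2531) = -271 / 1322.4678 ≈ -0.205

-0.205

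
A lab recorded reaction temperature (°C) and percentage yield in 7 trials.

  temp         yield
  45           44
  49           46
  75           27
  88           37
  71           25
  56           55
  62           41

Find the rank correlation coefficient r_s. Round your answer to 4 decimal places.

-0.7143

Rank temp: 1, 2, 6, 7, 5, 3, 4
Rank yield: 5, 6, 2, 3, 1, 7, 4
d = rank(temp) − rank(yield): -4, -4, 4, 4, 4, -4, 0; Σd² = 96
ρ = 1 − 6Σd² / [n(n²−1)] = 1 − 6×96 / (7×48) = 1 − 576/336 ≈ -0.7143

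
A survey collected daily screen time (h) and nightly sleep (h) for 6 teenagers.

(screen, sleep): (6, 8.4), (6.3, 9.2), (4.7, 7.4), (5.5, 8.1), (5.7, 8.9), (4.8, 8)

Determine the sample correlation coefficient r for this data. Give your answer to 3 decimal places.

n = 6, Σx = 33, Σy = 50, Σx² = 183.56, Σy² = 418.78, Σxy = 276.82
nΣxy − ΣxΣy = 1660.92 − 1650 = 10.92
nΣx² − (Σx)² = 1101.36 − 1089 = 12.36; nΣy² − (Σy)² = 2512.68 − 2500 = 12.68
r = 10.92 / √(12.36 × 12.68) = 10.92 / 12.5190 ≈ 0.872

0.872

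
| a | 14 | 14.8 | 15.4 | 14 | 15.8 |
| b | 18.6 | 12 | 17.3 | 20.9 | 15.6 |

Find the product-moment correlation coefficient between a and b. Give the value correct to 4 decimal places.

n = 5, Σa = 74, Σb = 84.4, Σa² = 1097.84, Σb² = 1469.42, Σab = 1243.5
nΣab − ΣaΣb = 6217.5 − 6245.6 = -28.1
nΣa² − (Σa)² = 5489.2 − 5476 = 13.2; nΣb² − (Σb)² = 7347.1 − 7123.36 = 223.74
r = -28.1 / √(13.2 × 223.74) = -28.1 / 54.3449 ≈ -0.5171

-0.5171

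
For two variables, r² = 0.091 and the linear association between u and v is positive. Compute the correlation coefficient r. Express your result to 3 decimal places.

0.302

|r| = √0.091 = 0.302
The association is positive, so r = 0.302.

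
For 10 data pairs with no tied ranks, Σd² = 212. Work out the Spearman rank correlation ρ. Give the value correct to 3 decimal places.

ρ = 1 − 6Σd² / [n(n²−1)] = 1 − 6×212 / (10×99)
  = 1 − 1272/990 = 1 − 1.2848 ≈ -0.285

-0.285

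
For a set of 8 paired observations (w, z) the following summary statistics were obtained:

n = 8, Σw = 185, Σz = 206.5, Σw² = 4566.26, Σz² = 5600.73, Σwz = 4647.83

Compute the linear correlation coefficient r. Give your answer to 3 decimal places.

-0.457

r = (nΣwz − ΣwΣz) / √[(nΣw² − (Σw)²)(nΣz² − (Σz)²)]
Numerator: 8×4647.83 − 185×206.5 = -1019.86
Denominator: √[(36530.08 − 34225)(44805.84 − 42642.25)] = √[2305.08 × 2163.59] = 2233.2147
r = -1019.86 / 2233.2147 ≈ -0.457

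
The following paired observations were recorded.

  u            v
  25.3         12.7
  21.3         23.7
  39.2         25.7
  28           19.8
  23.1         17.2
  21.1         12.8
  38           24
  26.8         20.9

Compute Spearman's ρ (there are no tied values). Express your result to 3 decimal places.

Rank u: 4, 2, 8, 6, 3, 1, 7, 5
Rank v: 1, 6, 8, 4, 3, 2, 7, 5
d = rank(u) − rank(v): 3, -4, 0, 2, 0, -1, 0, 0; Σd² = 30
ρ = 1 − 6Σd² / [n(n²−1)] = 1 − 6×30 / (8×63) = 1 − 180/504 ≈ 0.643

0.643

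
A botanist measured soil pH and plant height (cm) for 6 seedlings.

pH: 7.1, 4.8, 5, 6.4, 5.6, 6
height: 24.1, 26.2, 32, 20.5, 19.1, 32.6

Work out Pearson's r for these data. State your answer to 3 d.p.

-0.327

n = 6, Σx = 34.9, Σy = 154.5, Σx² = 206.77, Σy² = 4139.07, Σxy = 890.63
nΣxy − ΣxΣy = 5343.78 − 5392.05 = -48.27
nΣx² − (Σx)² = 1240.62 − 1218.01 = 22.61; nΣy² − (Σy)² = 24834.42 − 23870.25 = 964.17
r = -48.27 / √(22.61 × 964.17) = -48.27 / 147.6478 ≈ -0.327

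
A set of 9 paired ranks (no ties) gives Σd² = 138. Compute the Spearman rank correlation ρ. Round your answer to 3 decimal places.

-0.150

ρ = 1 − 6Σd² / [n(n²−1)] = 1 − 6×138 / (9×80)
  = 1 − 828/720 = 1 − 1.1500 ≈ -0.150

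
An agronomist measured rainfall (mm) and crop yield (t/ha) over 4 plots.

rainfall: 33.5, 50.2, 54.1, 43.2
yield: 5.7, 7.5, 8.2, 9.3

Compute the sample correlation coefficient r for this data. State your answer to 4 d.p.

0.5774

n = 4, Σx = 181, Σy = 30.7, Σx² = 8435.34, Σy² = 242.47, Σxy = 1412.83
nΣxy − ΣxΣy = 5651.32 − 5556.7 = 94.62
nΣx² − (Σx)² = 33741.36 − 32761 = 980.36; nΣy² − (Σy)² = 969.88 − 942.49 = 27.39
r = 94.62 / √(980.36 × 27.39) = 94.62 / 163.8660 ≈ 0.5774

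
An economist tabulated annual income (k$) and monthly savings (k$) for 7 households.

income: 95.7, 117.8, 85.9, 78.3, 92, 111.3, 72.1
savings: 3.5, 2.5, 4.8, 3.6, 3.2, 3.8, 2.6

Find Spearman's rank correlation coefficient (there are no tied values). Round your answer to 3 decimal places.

-0.143

Rank income: 5, 7, 3, 2, 4, 6, 1
Rank savings: 4, 1, 7, 5, 3, 6, 2
d = rank(income) − rank(savings): 1, 6, -4, -3, 1, 0, -1; Σd² = 64
ρ = 1 − 6Σd² / [n(n²−1)] = 1 − 6×64 / (7×48) = 1 − 384/336 ≈ -0.143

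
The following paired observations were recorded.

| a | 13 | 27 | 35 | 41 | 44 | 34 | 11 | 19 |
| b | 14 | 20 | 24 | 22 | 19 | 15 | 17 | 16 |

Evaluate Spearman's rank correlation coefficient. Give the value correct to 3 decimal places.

Rank a: 2, 4, 6, 7, 8, 5, 1, 3
Rank b: 1, 6, 8, 7, 5, 2, 4, 3
d = rank(a) − rank(b): 1, -2, -2, 0, 3, 3, -3, 0; Σd² = 36
ρ = 1 − 6Σd² / [n(n²−1)] = 1 − 6×36 / (8×63) = 1 − 216/504 ≈ 0.571

0.571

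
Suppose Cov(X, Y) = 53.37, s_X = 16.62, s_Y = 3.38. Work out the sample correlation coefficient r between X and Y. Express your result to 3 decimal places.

0.950

r = Cov(X,Y) / (s_X · s_Y) = 53.37 / (16.62 × 3.38)
  = 53.37 / 56.1756 ≈ 0.950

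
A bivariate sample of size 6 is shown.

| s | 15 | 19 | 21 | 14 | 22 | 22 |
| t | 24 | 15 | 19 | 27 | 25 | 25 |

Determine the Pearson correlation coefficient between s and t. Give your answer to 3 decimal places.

n = 6, Σs = 113, Σt = 135, Σs² = 2191, Σt² = 3141, Σst = 2522
nΣst − ΣsΣt = 15132 − 15255 = -123
nΣs² − (Σs)² = 13146 − 12769 = 377; nΣt² − (Σt)² = 18846 − 18225 = 621
r = -123 / √(377 × 621) = -123 / 483.8564 ≈ -0.254

-0.254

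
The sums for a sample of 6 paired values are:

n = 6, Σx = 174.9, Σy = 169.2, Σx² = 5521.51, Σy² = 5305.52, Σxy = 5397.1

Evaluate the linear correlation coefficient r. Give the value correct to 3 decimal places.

0.978

r = (nΣxy − ΣxΣy) / √[(nΣx² − (Σx)²)(nΣy² − (Σy)²)]
Numerator: 6×5397.1 − 174.9×169.2 = 2789.52
Denominator: √[(33129.06 − 30590.01)(31833.12 − 28628.64)] = √[2539.05 × 3204.48] = 2852.4262
r = 2789.52 / 2852.4262 ≈ 0.978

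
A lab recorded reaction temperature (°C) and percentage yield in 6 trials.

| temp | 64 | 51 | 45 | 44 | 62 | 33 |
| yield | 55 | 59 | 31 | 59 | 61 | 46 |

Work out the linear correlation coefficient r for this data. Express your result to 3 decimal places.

0.475

n = 6, Σx = 299, Σy = 311, Σx² = 15591, Σy² = 16785, Σxy = 15820
nΣxy − ΣxΣy = 94920 − 92989 = 1931
nΣx² − (Σx)² = 93546 − 89401 = 4145; nΣy² − (Σy)² = 100710 − 96721 = 3989
r = 1931 / √(4145 × 3989) = 1931 / 4066.2520 ≈ 0.475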